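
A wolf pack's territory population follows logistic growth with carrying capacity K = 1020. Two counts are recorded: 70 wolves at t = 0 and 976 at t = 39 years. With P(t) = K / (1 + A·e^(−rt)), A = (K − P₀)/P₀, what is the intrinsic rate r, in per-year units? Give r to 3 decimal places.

A = (1020 − 70)/70 = 13.57143
976 = 1020/(1 + 13.57143·e^(−r·39)) → e^(−39r) = (1.04508 − 1)/13.57143 = 0.003322
r = −ln(0.003322)/39 = 5.70724/39

r ≈ 0.146 per year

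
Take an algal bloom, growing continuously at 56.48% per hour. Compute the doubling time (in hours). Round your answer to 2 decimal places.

doubling time = ln(2) / |r| = 0.69315 / 0.5648

doubling time ≈ 1.23 hours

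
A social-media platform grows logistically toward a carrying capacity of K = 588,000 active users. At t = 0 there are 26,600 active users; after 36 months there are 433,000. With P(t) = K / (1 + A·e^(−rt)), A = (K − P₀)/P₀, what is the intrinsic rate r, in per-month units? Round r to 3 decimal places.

r ≈ 0.113 per month

A = (588000 − 26600)/26600 = 21.10526
433000 = 588000/(1 + 21.10526·e^(−r·36)) → e^(−36r) = (1.35797 − 1)/21.10526 = 0.016961
r = −ln(0.016961)/36 = 4.07684/36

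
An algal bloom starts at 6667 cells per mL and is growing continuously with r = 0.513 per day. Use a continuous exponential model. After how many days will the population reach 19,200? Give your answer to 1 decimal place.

19200 = 6667 · e^(0.513·t)
t = ln(19200/6667) / 0.513 = ln(2.87986) / 0.513 = 1.05774 / 0.513

t ≈ 2.1 days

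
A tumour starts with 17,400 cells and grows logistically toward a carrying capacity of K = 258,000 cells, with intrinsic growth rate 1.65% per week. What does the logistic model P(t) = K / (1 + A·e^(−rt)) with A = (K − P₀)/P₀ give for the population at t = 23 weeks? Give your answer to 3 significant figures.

A = (258000 − 17400)/17400 = 13.82759
P(23) = 258000 / (1 + 13.82759·e^(−0.0165·23)) = 258000 / (1 + 13.82759·0.684203)
= 258000 / 10.46088 ≈ 24663.31

≈ 24,700 cells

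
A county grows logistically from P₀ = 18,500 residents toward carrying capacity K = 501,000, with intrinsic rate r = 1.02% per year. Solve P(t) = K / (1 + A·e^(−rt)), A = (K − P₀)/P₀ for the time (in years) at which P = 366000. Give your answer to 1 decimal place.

A = (501000 − 18500)/18500 = 26.08108
366000 = 501000/(1 + 26.08108·e^(−0.0102t)) → 1 + 26.08108·e^(−0.0102t) = 1.36885
e^(−0.0102t) = 0.014143 → t = ln(70.70871)/0.0102 = 4.25857/0.0102

t ≈ 417.5 years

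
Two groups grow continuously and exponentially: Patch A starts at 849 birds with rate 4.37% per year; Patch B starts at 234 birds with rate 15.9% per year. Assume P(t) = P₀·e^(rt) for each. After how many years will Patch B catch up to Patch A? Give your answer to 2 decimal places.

t ≈ 11.18 years

849·e^(0.0437t) = 234·e^(0.159t)
849/234 = e^((0.159 − 0.0437)t) → ln(3.62821) = 0.1153·t
t = 1.28874 / 0.1153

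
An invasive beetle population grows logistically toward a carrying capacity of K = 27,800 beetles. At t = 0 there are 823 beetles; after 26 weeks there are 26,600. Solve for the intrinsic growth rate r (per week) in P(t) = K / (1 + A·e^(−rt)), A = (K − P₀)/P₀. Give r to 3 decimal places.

A = (27800 − 823)/823 = 32.77886
26600 = 27800/(1 + 32.77886·e^(−r·26)) → e^(−26r) = (1.04511 − 1)/32.77886 = 0.001376
r = −ln(0.001376)/26 = 6.58837/26

r ≈ 0.253 per week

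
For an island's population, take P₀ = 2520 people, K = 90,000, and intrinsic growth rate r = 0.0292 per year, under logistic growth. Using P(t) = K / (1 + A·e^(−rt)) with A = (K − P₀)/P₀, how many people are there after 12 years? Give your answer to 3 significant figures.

≈ 3,540 people

A = (90000 − 2520)/2520 = 34.71429
P(12) = 90000 / (1 + 34.71429·e^(−0.0292·12)) = 90000 / (1 + 34.71429·0.704406)
= 90000 / 25.45296 ≈ 3535.93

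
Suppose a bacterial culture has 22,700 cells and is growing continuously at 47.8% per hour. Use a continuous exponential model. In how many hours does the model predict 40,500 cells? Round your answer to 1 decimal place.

40500 = 22700 · e^(0.478·t)
t = ln(40500/22700) / 0.478 = ln(1.78414) / 0.478 = 0.57894 / 0.478

t ≈ 1.2 hours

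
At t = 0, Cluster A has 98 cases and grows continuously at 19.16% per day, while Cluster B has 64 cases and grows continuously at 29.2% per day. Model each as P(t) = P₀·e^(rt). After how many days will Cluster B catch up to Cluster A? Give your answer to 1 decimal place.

t ≈ 4.2 days

98·e^(0.1916t) = 64·e^(0.292t)
98/64 = e^((0.292 − 0.1916)t) → ln(1.53125) = 0.1004·t
t = 0.42608 / 0.1004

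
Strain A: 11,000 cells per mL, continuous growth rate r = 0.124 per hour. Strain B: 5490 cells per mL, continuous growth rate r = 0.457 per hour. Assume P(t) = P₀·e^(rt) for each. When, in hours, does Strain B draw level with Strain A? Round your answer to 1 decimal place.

t ≈ 2.1 hours

11000·e^(0.124t) = 5490·e^(0.457t)
11000/5490 = e^((0.457 − 0.124)t) → ln(2.00364) = 0.333·t
t = 0.69497 / 0.333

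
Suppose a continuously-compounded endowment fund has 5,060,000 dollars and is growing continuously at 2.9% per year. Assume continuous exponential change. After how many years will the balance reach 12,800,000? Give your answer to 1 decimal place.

t ≈ 32.0 years

12800000 = 5060000 · e^(0.029·t)
t = ln(12800000/5060000) / 0.029 = ln(2.52964) / 0.029 = 0.92808 / 0.029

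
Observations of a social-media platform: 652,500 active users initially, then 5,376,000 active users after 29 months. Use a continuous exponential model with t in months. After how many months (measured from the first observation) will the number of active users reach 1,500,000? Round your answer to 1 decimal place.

t ≈ 11.4 months

r = ln(5376000/652500) / 29 ≈ 0.07272 per month
t = ln(1500000/652500) / r = 0.83241 / 0.07272 ≈ 11.447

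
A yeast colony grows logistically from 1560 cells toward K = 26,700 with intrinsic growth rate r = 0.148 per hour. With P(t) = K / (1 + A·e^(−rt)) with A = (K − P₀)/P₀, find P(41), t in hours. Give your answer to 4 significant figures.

≈ 25,740 cells

A = (26700 − 1560)/1560 = 16.11538
P(41) = 26700 / (1 + 16.11538·e^(−0.148·41)) = 26700 / (1 + 16.11538·0.002316)
= 26700 / 1.03732 ≈ 25739.41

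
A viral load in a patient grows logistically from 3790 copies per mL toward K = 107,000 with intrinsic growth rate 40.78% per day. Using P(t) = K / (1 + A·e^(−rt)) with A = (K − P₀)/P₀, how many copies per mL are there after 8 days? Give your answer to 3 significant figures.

≈ 52,400 copies per mL

A = (107000 − 3790)/3790 = 27.23219
P(8) = 107000 / (1 + 27.23219·e^(−0.4078·8)) = 107000 / (1 + 27.23219·0.038296)
= 107000 / 2.04289 ≈ 52376.67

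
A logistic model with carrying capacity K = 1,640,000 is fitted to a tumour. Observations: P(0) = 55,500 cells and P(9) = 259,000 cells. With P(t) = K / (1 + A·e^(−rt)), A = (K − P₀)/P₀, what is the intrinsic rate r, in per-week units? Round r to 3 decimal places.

A = (1640000 − 55500)/55500 = 28.54955
259000 = 1640000/(1 + 28.54955·e^(−r·9)) → e^(−9r) = (6.33205 − 1)/28.54955 = 0.186765
r = −ln(0.186765)/9 = 1.67791/9

r ≈ 0.186 per week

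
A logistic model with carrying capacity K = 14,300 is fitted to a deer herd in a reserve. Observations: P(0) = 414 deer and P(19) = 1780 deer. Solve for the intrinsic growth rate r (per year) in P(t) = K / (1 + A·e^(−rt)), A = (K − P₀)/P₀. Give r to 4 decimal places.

A = (14300 − 414)/414 = 33.54106
1780 = 14300/(1 + 33.54106·e^(−r·19)) → e^(−19r) = (8.03371 − 1)/33.54106 = 0.209704
r = −ln(0.209704)/19 = 1.56206/19

r ≈ 0.0822 per year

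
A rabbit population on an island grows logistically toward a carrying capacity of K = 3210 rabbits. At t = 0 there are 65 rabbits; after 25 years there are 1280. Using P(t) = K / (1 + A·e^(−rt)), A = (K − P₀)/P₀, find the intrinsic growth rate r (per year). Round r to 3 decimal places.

r ≈ 0.139 per year

A = (3210 − 65)/65 = 48.38462
1280 = 3210/(1 + 48.38462·e^(−r·25)) → e^(−25r) = (2.50781 − 1)/48.38462 = 0.031163
r = −ln(0.031163)/25 = 3.46852/25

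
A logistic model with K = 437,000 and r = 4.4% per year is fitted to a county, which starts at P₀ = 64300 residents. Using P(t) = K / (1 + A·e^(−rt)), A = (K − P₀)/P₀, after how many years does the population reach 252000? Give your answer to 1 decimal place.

A = (437000 − 64300)/64300 = 5.79627
252000 = 437000/(1 + 5.79627·e^(−0.044t)) → 1 + 5.79627·e^(−0.044t) = 1.73413
e^(−0.044t) = 0.126655 → t = ln(7.89546)/0.044 = 2.06629/0.044

t ≈ 47.0 years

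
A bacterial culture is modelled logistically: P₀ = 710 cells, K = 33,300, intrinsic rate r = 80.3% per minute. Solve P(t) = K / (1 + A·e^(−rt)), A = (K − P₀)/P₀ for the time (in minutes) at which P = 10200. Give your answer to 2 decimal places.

A = (33300 − 710)/710 = 45.90141
10200 = 33300/(1 + 45.90141·e^(−0.803t)) → 1 + 45.90141·e^(−0.803t) = 3.26471
e^(−0.803t) = 0.049338 → t = ln(20.26815)/0.803 = 3.00905/0.803

t ≈ 3.75 minutes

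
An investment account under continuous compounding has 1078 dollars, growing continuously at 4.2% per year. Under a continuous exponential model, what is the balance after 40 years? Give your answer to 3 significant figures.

P(40) = 1078 · e^(0.042·40) = 1078 · e^(1.68)
= 1078 · 5.36556 ≈ 5784.07

≈ 5,780 dollars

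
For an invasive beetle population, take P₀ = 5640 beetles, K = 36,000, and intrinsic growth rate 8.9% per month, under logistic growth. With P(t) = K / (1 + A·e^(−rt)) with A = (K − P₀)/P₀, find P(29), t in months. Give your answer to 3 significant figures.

A = (36000 − 5640)/5640 = 5.38298
P(29) = 36000 / (1 + 5.38298·e^(−0.089·29)) = 36000 / (1 + 5.38298·0.075698)
= 36000 / 1.40748 ≈ 25577.59

≈ 25,600 beetles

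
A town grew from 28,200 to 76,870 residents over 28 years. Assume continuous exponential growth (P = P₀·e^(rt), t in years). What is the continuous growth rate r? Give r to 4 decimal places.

76870 = 28200 · e^(r·28)
e^(28r) = 76870/28200 = 2.72589
r = ln(2.72589) / 28 = 1.00279 / 28

r ≈ 0.0358 per year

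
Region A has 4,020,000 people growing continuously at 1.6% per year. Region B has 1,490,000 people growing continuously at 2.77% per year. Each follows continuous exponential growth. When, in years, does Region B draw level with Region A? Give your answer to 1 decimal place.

4020000·e^(0.016t) = 1490000·e^(0.0277t)
4020000/1490000 = e^((0.0277 − 0.016)t) → ln(2.69799) = 0.0117·t
t = 0.99251 / 0.0117

t ≈ 84.8 years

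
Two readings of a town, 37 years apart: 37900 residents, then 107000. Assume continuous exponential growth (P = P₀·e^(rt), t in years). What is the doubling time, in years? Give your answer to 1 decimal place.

doubling time ≈ 24.7 years

r = ln(107000/37900) / 37 = ln(2.82322) / 37 ≈ 0.028051 per year
doubling time = ln 2 / |r| = 0.69315 / 0.028051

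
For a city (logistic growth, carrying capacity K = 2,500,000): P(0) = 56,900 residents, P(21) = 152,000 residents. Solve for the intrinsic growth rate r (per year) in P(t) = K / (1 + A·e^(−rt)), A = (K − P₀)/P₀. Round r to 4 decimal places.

r ≈ 0.0487 per year

A = (2500000 − 56900)/56900 = 42.93673
152000 = 2500000/(1 + 42.93673·e^(−r·21)) → e^(−21r) = (16.44737 − 1)/42.93673 = 0.35977
r = −ln(0.35977)/21 = 1.02229/21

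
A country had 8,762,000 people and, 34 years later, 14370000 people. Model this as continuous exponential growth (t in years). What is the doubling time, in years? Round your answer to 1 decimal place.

r = ln(14370000/8762000) / 34 = ln(1.64004) / 34 ≈ 0.014551 per year
doubling time = ln 2 / |r| = 0.69315 / 0.014551

doubling time ≈ 47.6 years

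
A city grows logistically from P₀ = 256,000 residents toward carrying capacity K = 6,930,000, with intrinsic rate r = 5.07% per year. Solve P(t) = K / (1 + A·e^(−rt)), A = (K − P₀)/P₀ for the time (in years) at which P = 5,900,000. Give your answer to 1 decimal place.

t ≈ 98.7 years

A = (6930000 − 256000)/256000 = 26.07031
5900000 = 6930000/(1 + 26.07031·e^(−0.0507t)) → 1 + 26.07031·e^(−0.0507t) = 1.17458
e^(−0.0507t) = 0.006696 → t = ln(149.3348)/0.0507 = 5.00619/0.0507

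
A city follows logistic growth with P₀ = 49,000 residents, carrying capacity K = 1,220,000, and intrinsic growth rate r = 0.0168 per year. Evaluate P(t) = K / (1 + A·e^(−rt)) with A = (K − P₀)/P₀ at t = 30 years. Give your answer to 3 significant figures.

A = (1220000 − 49000)/49000 = 23.89796
P(30) = 1220000 / (1 + 23.89796·e^(−0.0168·30)) = 1220000 / (1 + 23.89796·0.604109)
= 1220000 / 15.43698 ≈ 79031

≈ 79,000 residents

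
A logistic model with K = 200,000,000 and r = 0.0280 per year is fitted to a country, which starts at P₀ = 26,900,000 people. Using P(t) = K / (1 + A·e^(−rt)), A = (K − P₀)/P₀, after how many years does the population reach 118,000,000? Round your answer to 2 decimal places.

t ≈ 79.49 years

A = (200000000 − 26900000)/26900000 = 6.43494
118000000 = 200000000/(1 + 6.43494·e^(−0.028t)) → 1 + 6.43494·e^(−0.028t) = 1.69492
e^(−0.028t) = 0.107991 → t = ln(9.26004)/0.028 = 2.22571/0.028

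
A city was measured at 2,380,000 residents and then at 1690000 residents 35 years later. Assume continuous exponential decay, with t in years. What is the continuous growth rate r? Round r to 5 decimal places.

r ≈ -0.00978 per year

1690000 = 2380000 · e^(r·35)
e^(35r) = 1690000/2380000 = 0.71008
r = ln(0.71008) / 35 = -0.34237 / 35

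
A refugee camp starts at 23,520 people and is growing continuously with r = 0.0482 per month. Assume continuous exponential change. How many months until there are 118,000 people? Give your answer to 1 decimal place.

118000 = 23520 · e^(0.0482·t)
t = ln(118000/23520) / 0.0482 = ln(5.01701) / 0.0482 = 1.61283 / 0.0482

t ≈ 33.5 months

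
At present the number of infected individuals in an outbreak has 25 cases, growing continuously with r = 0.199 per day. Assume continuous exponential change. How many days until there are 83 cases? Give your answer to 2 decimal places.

83 = 25 · e^(0.199·t)
t = ln(83/25) / 0.199 = ln(3.32) / 0.199 = 1.19996 / 0.199

t ≈ 6.03 days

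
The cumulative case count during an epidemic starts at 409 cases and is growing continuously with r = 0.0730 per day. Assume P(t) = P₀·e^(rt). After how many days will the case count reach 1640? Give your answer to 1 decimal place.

t ≈ 19.0 days

1640 = 409 · e^(0.073·t)
t = ln(1640/409) / 0.073 = ln(4.00978) / 0.073 = 1.38874 / 0.073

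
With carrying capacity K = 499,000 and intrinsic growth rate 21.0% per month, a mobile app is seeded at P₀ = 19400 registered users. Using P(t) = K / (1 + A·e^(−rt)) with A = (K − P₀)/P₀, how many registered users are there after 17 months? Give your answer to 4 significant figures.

≈ 294,200 registered users

A = (499000 − 19400)/19400 = 24.72165
P(17) = 499000 / (1 + 24.72165·e^(−0.21·17)) = 499000 / (1 + 24.72165·0.028156)
= 499000 / 1.69606 ≈ 294211.44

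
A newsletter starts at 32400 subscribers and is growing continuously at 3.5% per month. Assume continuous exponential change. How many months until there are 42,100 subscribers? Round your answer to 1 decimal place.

42100 = 32400 · e^(0.035·t)
t = ln(42100/32400) / 0.035 = ln(1.29938) / 0.035 = 0.26189 / 0.035

t ≈ 7.5 months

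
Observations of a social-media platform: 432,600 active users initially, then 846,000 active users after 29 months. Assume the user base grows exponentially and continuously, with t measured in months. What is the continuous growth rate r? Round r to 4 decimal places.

846000 = 432600 · e^(r·29)
e^(29r) = 846000/432600 = 1.95562
r = ln(1.95562) / 29 = 0.67071 / 29

r ≈ 0.0231 per month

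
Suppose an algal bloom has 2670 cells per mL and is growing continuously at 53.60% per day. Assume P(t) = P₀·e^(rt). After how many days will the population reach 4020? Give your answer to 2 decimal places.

t ≈ 0.76 days

4020 = 2670 · e^(0.536·t)
t = ln(4020/2670) / 0.536 = ln(1.50562) / 0.536 = 0.4092 / 0.536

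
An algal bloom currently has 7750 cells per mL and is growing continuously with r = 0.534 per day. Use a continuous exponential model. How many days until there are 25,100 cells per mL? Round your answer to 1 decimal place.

25100 = 7750 · e^(0.534·t)
t = ln(25100/7750) / 0.534 = ln(3.23871) / 0.534 = 1.17518 / 0.534

t ≈ 2.2 days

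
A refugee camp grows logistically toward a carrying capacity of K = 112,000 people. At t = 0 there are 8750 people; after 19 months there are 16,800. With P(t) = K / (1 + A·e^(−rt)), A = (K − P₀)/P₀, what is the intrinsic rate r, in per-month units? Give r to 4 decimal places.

A = (112000 − 8750)/8750 = 11.8
16800 = 112000/(1 + 11.8·e^(−r·19)) → e^(−19r) = (6.66667 − 1)/11.8 = 0.480226
r = −ln(0.480226)/19 = 0.7335/19

r ≈ 0.0386 per month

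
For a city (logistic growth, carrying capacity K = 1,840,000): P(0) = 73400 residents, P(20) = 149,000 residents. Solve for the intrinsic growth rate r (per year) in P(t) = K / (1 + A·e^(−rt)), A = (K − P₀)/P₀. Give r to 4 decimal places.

r ≈ 0.0376 per year

A = (1840000 − 73400)/73400 = 24.06812
149000 = 1840000/(1 + 24.06812·e^(−r·20)) → e^(−20r) = (12.34899 − 1)/24.06812 = 0.471536
r = −ln(0.471536)/20 = 0.75176/20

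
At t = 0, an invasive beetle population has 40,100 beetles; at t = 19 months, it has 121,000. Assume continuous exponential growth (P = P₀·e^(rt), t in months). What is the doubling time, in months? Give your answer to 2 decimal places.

doubling time ≈ 11.92 months

r = ln(121000/40100) / 19 = ln(3.01746) / 19 ≈ 0.058127 per month
doubling time = ln 2 / |r| = 0.69315 / 0.058127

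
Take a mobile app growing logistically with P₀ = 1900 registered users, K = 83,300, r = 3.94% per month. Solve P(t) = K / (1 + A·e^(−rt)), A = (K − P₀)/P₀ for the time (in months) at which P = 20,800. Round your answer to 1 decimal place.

A = (83300 − 1900)/1900 = 42.84211
20800 = 83300/(1 + 42.84211·e^(−0.0394t)) → 1 + 42.84211·e^(−0.0394t) = 4.00481
e^(−0.0394t) = 0.070137 → t = ln(14.25785)/0.0394 = 2.65731/0.0394

t ≈ 67.4 months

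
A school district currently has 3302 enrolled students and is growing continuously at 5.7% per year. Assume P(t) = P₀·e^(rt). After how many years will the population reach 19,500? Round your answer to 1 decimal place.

t ≈ 31.2 years

19500 = 3302 · e^(0.057·t)
t = ln(19500/3302) / 0.057 = ln(5.90551) / 0.057 = 1.77589 / 0.057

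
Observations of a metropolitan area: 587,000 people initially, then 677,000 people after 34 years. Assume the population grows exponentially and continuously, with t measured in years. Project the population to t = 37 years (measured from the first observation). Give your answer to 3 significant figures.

≈ 686,000 people

r = ln(677000/587000) / 34 ≈ 0.004195 per year
P(37) = 587000 · e^(0.004195·37) = 587000 · 1.16793 ≈ 685574.88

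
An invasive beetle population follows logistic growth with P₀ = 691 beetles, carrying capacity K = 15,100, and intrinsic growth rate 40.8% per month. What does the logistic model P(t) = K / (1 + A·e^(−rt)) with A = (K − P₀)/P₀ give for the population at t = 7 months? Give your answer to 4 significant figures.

≈ 6,867 beetles

A = (15100 − 691)/691 = 20.85239
P(7) = 15100 / (1 + 20.85239·e^(−0.408·7)) = 15100 / (1 + 20.85239·0.057498)
= 15100 / 2.19898 ≈ 6866.83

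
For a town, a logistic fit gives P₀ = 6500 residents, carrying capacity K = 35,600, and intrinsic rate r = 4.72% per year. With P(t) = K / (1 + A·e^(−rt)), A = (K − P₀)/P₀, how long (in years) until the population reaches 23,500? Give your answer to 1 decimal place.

A = (35600 − 6500)/6500 = 4.47692
23500 = 35600/(1 + 4.47692·e^(−0.0472t)) → 1 + 4.47692·e^(−0.0472t) = 1.51489
e^(−0.0472t) = 0.115011 → t = ln(8.69485)/0.0472 = 2.16273/0.0472

t ≈ 45.8 years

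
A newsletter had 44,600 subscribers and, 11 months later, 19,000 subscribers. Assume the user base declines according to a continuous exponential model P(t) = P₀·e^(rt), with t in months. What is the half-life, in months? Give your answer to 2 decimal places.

half-life ≈ 8.94 months

r = ln(19000/44600) / 11 = ln(0.42601) / 11 ≈ -0.077572 per month
half-life = ln 2 / |r| = 0.69315 / 0.077572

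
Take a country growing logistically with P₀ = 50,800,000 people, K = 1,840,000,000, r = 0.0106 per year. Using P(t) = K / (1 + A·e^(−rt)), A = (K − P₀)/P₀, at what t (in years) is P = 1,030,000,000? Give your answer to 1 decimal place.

A = (1840000000 − 50800000)/50800000 = 35.22047
1030000000 = 1840000000/(1 + 35.22047·e^(−0.0106t)) → 1 + 35.22047·e^(−0.0106t) = 1.78641
e^(−0.0106t) = 0.022328 → t = ln(44.78653)/0.0106 = 3.80191/0.0106

t ≈ 358.7 years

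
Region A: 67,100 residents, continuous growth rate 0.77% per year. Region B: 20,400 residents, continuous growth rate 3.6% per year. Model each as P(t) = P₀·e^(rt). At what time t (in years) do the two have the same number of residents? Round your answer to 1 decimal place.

t ≈ 42.1 years

67100·e^(0.0077t) = 20400·e^(0.036t)
67100/20400 = e^((0.036 − 0.0077)t) → ln(3.28922) = 0.0283·t
t = 1.19065 / 0.0283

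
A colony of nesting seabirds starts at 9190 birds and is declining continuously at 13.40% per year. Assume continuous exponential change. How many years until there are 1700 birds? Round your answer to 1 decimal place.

t ≈ 12.6 years

1700 = 9190 · e^(-0.134·t)
t = ln(1700/9190) / -0.134 = ln(0.18498) / -0.134 = -1.68749 / -0.134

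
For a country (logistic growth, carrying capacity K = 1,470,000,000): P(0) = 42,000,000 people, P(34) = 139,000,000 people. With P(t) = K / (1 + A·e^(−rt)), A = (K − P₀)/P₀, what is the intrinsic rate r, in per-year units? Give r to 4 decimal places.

A = (1470000000 − 42000000)/42000000 = 34
139000000 = 1470000000/(1 + 34·e^(−r·34)) → e^(−34r) = (10.57554 − 1)/34 = 0.281634
r = −ln(0.281634)/34 = 1.26715/34

r ≈ 0.0373 per year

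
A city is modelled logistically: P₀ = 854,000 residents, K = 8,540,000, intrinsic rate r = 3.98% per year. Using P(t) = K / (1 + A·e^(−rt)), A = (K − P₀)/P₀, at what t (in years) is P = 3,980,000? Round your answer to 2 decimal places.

t ≈ 51.79 years

A = (8540000 − 854000)/854000 = 9
3980000 = 8540000/(1 + 9·e^(−0.0398t)) → 1 + 9·e^(−0.0398t) = 2.14573
e^(−0.0398t) = 0.127303 → t = ln(7.85526)/0.0398 = 2.06118/0.0398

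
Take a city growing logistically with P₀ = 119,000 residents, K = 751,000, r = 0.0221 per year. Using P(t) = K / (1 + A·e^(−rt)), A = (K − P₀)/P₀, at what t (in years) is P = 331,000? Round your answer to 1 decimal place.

t ≈ 64.8 years

A = (751000 − 119000)/119000 = 5.31092
331000 = 751000/(1 + 5.31092·e^(−0.0221t)) → 1 + 5.31092·e^(−0.0221t) = 2.26888
e^(−0.0221t) = 0.238919 → t = ln(4.18551)/0.0221 = 1.43163/0.0221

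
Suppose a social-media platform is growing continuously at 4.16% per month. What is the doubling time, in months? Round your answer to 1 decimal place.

doubling time = ln(2) / |r| = 0.69315 / 0.0416

doubling time ≈ 16.7 months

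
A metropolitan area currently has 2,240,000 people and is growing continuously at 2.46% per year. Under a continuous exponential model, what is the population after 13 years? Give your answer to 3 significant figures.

≈ 3,080,000 people

P(13) = 2240000 · e^(0.0246·13) = 2240000 · e^(0.3198)
= 2240000 · 1.37685 ≈ 3084149.3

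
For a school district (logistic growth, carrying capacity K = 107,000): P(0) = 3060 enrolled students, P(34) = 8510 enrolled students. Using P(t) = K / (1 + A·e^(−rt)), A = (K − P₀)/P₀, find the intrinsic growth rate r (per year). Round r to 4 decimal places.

r ≈ 0.0317 per year

A = (107000 − 3060)/3060 = 33.96732
8510 = 107000/(1 + 33.96732·e^(−r·34)) → e^(−34r) = (12.57344 − 1)/33.96732 = 0.340723
r = −ln(0.340723)/34 = 1.07669/34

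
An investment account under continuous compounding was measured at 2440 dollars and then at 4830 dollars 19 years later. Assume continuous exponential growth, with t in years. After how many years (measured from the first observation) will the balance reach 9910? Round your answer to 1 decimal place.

r = ln(4830/2440) / 19 ≈ 0.035939 per year
t = ln(9910/2440) / r = 1.40155 / 0.035939 ≈ 38.997

t ≈ 39.0 years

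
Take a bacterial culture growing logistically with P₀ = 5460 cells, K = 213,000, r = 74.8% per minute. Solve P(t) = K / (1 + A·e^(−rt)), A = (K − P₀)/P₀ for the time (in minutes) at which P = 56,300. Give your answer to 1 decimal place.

A = (213000 − 5460)/5460 = 38.01099
56300 = 213000/(1 + 38.01099·e^(−0.748t)) → 1 + 38.01099·e^(−0.748t) = 3.7833
e^(−0.748t) = 0.073224 → t = ln(13.65679)/0.748 = 2.61424/0.748

t ≈ 3.5 minutes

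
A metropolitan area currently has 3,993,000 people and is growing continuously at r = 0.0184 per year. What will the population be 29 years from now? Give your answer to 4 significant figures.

P(29) = 3993000 · e^(0.0184·29) = 3993000 · e^(0.5336)
= 3993000 · 1.70506 ≈ 6808302.53

≈ 6,808,000 people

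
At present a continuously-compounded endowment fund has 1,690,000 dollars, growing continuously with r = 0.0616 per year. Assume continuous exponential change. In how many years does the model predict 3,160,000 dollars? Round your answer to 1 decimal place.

t ≈ 10.2 years

3160000 = 1690000 · e^(0.0616·t)
t = ln(3160000/1690000) / 0.0616 = ln(1.86982) / 0.0616 = 0.62584 / 0.0616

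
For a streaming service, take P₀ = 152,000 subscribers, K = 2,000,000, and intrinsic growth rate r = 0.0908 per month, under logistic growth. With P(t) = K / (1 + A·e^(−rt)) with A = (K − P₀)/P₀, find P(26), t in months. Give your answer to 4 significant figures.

≈ 931,500 subscribers

A = (2000000 − 152000)/152000 = 12.15789
P(26) = 2000000 / (1 + 12.15789·e^(−0.0908·26)) = 2000000 / (1 + 12.15789·0.094345)
= 2000000 / 2.14703 ≈ 931517.99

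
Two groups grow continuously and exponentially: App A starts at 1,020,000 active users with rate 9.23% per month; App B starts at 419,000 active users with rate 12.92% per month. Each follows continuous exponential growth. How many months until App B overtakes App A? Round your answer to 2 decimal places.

t ≈ 24.11 months

1020000·e^(0.0923t) = 419000·e^(0.1292t)
1020000/419000 = e^((0.1292 − 0.0923)t) → ln(2.43437) = 0.0369·t
t = 0.88969 / 0.0369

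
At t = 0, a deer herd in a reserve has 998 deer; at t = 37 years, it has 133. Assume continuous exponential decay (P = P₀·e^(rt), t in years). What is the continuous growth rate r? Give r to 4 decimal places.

133 = 998 · e^(r·37)
e^(37r) = 133/998 = 0.13327
r = ln(0.13327) / 37 = -2.0154 / 37

r ≈ -0.0545 per year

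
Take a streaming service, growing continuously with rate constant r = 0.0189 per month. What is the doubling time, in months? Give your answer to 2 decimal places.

doubling time ≈ 36.67 months

doubling time = ln(2) / |r| = 0.69315 / 0.0189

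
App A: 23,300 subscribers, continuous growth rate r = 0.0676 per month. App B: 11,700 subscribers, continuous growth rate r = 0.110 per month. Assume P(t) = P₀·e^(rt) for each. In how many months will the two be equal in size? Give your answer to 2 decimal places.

t ≈ 16.25 months

23300·e^(0.0676t) = 11700·e^(0.11t)
23300/11700 = e^((0.11 − 0.0676)t) → ln(1.99145) = 0.0424·t
t = 0.68886 / 0.0424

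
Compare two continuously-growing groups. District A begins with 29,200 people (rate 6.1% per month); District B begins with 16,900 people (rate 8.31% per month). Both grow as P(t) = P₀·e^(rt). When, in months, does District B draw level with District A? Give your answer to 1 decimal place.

t ≈ 24.7 months

29200·e^(0.061t) = 16900·e^(0.0831t)
29200/16900 = e^((0.0831 − 0.061)t) → ln(1.72781) = 0.0221·t
t = 0.54686 / 0.0221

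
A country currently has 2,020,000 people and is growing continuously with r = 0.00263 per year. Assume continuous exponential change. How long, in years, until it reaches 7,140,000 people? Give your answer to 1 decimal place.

t ≈ 480.1 years

7140000 = 2020000 · e^(0.00263·t)
t = ln(7140000/2020000) / 0.00263 = ln(3.53465) / 0.00263 = 1.26262 / 0.00263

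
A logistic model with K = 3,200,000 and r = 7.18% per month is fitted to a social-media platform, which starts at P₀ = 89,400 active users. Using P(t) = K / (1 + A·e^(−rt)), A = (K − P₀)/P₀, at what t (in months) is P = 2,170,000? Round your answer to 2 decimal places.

A = (3200000 − 89400)/89400 = 34.79418
2170000 = 3200000/(1 + 34.79418·e^(−0.0718t)) → 1 + 34.79418·e^(−0.0718t) = 1.47465
e^(−0.0718t) = 0.013642 → t = ln(73.30425)/0.0718 = 4.29462/0.0718

t ≈ 59.81 months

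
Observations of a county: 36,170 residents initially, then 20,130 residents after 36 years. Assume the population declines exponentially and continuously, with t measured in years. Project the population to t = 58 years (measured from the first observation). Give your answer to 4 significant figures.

≈ 14,070 residents

r = ln(20130/36170) / 36 ≈ -0.016278 per year
P(58) = 36170 · e^(-0.016278·58) = 36170 · 0.38901 ≈ 14070.62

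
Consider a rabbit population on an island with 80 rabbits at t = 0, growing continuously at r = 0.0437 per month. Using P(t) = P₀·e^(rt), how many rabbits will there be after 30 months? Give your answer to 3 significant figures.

P(30) = 80 · e^(0.0437·30) = 80 · e^(1.311)
= 80 · 3.70988 ≈ 296.79

≈ 297 rabbits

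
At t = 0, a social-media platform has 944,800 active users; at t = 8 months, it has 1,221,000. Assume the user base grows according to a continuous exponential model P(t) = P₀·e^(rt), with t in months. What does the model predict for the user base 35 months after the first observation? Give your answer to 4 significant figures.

r = ln(1221000/944800) / 8 ≈ 0.032057 per month
P(35) = 944800 · e^(0.032057·35) = 944800 · 3.07092 ≈ 2901408.77

≈ 2,901,000 active users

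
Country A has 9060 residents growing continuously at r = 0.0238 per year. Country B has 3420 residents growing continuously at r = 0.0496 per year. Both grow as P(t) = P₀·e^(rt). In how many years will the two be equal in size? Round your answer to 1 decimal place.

9060·e^(0.0238t) = 3420·e^(0.0496t)
9060/3420 = e^((0.0496 − 0.0238)t) → ln(2.64912) = 0.0258·t
t = 0.97423 / 0.0258

t ≈ 37.8 years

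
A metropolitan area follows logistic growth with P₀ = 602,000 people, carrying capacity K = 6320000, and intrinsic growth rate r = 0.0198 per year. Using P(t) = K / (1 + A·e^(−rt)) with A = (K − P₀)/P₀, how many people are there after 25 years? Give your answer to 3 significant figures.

≈ 931,000 people

A = (6320000 − 602000)/602000 = 9.49834
P(25) = 6320000 / (1 + 9.49834·e^(−0.0198·25)) = 6320000 / (1 + 9.49834·0.609571)
= 6320000 / 6.78991 ≈ 930792.75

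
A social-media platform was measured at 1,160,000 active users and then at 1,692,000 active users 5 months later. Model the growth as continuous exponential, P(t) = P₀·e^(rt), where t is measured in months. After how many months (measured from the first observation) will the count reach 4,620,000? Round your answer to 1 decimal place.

t ≈ 18.3 months

r = ln(1692000/1160000) / 5 ≈ 0.075498 per month
t = ln(4620000/1160000) / r = 1.38197 / 0.075498 ≈ 18.305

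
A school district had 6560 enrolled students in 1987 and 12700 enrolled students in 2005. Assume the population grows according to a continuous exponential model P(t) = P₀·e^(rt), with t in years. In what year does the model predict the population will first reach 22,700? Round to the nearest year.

r = ln(12700/6560) / 18 = 0.66061/18 ≈ 0.036701 per year
t = ln(22700/6560) / r = 1.24137/0.036701 ≈ 33.82 years after 1987

year 2021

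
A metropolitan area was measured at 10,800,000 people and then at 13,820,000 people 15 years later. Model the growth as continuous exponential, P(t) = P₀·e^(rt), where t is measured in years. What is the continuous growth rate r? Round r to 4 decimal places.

13820000 = 10800000 · e^(r·15)
e^(15r) = 13820000/10800000 = 1.27963
r = ln(1.27963) / 15 = 0.24657 / 15

r ≈ 0.0164 per year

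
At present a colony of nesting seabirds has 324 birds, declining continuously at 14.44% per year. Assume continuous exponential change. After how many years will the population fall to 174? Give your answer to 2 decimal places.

t ≈ 4.31 years

174 = 324 · e^(-0.1444·t)
t = ln(174/324) / -0.1444 = ln(0.53704) / -0.1444 = -0.62169 / -0.1444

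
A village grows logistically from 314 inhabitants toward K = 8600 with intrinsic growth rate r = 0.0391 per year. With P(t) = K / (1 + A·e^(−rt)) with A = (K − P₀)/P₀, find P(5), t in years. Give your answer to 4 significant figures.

A = (8600 − 314)/314 = 26.38854
P(5) = 8600 / (1 + 26.38854·e^(−0.0391·5)) = 8600 / (1 + 26.38854·0.822423)
= 8600 / 22.70255 ≈ 378.81

≈ 378.8 inhabitants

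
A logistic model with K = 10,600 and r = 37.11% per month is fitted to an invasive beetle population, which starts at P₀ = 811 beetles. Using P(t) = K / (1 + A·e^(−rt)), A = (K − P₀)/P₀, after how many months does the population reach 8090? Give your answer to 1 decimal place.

A = (10600 − 811)/811 = 12.07028
8090 = 10600/(1 + 12.07028·e^(−0.3711t)) → 1 + 12.07028·e^(−0.3711t) = 1.31026
e^(−0.3711t) = 0.025704 → t = ln(38.90382)/0.3711 = 3.66109/0.3711

t ≈ 9.9 months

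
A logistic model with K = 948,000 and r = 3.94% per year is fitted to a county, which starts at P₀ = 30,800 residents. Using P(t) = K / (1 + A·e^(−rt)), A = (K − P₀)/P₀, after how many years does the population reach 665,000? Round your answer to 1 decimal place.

A = (948000 − 30800)/30800 = 29.77922
665000 = 948000/(1 + 29.77922·e^(−0.0394t)) → 1 + 29.77922·e^(−0.0394t) = 1.42556
e^(−0.0394t) = 0.014291 → t = ln(69.97591)/0.0394 = 4.24815/0.0394

t ≈ 107.8 years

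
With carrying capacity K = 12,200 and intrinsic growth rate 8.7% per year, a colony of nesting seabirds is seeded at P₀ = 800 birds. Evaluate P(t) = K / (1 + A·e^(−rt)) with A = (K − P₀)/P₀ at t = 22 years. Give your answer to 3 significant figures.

≈ 3,930 birds

A = (12200 − 800)/800 = 14.25
P(22) = 12200 / (1 + 14.25·e^(−0.087·22)) = 12200 / (1 + 14.25·0.147489)
= 12200 / 3.10172 ≈ 3933.3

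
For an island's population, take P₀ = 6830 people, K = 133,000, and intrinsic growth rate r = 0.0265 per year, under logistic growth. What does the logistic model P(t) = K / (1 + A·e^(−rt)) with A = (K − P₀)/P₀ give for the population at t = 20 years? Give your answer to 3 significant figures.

A = (133000 − 6830)/6830 = 18.47291
P(20) = 133000 / (1 + 18.47291·e^(−0.0265·20)) = 133000 / (1 + 18.47291·0.588605)
= 133000 / 11.87325 ≈ 11201.65

≈ 11,200 people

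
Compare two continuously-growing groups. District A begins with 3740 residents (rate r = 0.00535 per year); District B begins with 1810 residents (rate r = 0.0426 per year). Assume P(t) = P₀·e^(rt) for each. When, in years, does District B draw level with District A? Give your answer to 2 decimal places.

t ≈ 19.48 years

3740·e^(0.00535t) = 1810·e^(0.0426t)
3740/1810 = e^((0.0426 − 0.00535)t) → ln(2.0663) = 0.03725·t
t = 0.72576 / 0.03725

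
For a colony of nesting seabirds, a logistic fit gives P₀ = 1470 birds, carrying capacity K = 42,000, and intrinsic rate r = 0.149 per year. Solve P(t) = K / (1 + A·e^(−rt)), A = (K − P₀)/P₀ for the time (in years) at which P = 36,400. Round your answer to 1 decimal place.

t ≈ 34.8 years

A = (42000 − 1470)/1470 = 27.57143
36400 = 42000/(1 + 27.57143·e^(−0.149t)) → 1 + 27.57143·e^(−0.149t) = 1.15385
e^(−0.149t) = 0.00558 → t = ln(179.21429)/0.149 = 5.18858/0.149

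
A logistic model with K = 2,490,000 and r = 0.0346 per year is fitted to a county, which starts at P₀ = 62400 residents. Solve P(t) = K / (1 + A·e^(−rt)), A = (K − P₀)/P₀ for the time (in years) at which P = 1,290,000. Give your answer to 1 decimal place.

A = (2490000 − 62400)/62400 = 38.90385
1290000 = 2490000/(1 + 38.90385·e^(−0.0346t)) → 1 + 38.90385·e^(−0.0346t) = 1.93023
e^(−0.0346t) = 0.023911 → t = ln(41.82163)/0.0346 = 3.73341/0.0346

t ≈ 107.9 years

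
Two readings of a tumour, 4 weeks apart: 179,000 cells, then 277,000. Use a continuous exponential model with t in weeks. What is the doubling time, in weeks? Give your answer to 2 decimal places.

doubling time ≈ 6.35 weeks

r = ln(277000/179000) / 4 = ln(1.54749) / 4 ≈ 0.109158 per week
doubling time = ln 2 / |r| = 0.69315 / 0.109158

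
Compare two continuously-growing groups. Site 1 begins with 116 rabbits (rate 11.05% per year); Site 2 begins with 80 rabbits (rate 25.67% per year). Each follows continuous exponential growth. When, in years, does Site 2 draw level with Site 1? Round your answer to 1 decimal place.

t ≈ 2.5 years

116·e^(0.1105t) = 80·e^(0.2567t)
116/80 = e^((0.2567 − 0.1105)t) → ln(1.45) = 0.1462·t
t = 0.37156 / 0.1462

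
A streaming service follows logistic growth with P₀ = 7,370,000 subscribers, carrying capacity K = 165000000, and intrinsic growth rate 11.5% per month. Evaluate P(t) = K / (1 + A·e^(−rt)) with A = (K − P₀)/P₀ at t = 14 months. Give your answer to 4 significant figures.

≈ 31,280,000 subscribers

A = (165000000 − 7370000)/7370000 = 21.38806
P(14) = 165000000 / (1 + 21.38806·e^(−0.115·14)) = 165000000 / (1 + 21.38806·0.199888)
= 165000000 / 5.27521 ≈ 31278386.18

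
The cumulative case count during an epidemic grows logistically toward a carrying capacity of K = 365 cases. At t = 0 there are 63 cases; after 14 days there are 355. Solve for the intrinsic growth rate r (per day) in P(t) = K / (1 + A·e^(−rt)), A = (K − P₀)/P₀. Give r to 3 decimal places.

r ≈ 0.367 per day

A = (365 − 63)/63 = 4.79365
355 = 365/(1 + 4.79365·e^(−r·14)) → e^(−14r) = (1.02817 − 1)/4.79365 = 0.005876
r = −ln(0.005876)/14 = 5.13682/14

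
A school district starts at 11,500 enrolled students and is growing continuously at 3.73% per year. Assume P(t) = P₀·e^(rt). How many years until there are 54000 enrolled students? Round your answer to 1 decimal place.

54000 = 11500 · e^(0.0373·t)
t = ln(54000/11500) / 0.0373 = ln(4.69565) / 0.0373 = 1.54664 / 0.0373

t ≈ 41.5 years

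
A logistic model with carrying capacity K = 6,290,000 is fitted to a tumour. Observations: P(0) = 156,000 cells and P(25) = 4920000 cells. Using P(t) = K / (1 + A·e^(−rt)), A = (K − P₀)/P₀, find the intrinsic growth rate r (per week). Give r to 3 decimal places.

r ≈ 0.198 per week

A = (6290000 − 156000)/156000 = 39.32051
4920000 = 6290000/(1 + 39.32051·e^(−r·25)) → e^(−25r) = (1.27846 − 1)/39.32051 = 0.007082
r = −ln(0.007082)/25 = 4.95024/25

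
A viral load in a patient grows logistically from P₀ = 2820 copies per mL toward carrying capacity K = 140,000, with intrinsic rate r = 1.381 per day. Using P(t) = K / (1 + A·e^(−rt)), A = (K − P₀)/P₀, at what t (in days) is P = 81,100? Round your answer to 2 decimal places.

A = (140000 − 2820)/2820 = 48.64539
81100 = 140000/(1 + 48.64539·e^(−1.381t)) → 1 + 48.64539·e^(−1.381t) = 1.72626
e^(−1.381t) = 0.01493 → t = ln(66.98032)/1.381 = 4.2044/1.381

t ≈ 3.04 days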